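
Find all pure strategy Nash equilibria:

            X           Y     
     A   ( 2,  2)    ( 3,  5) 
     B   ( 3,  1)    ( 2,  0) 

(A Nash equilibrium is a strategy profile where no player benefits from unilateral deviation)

Nash equilibrium: (A, Y), (B, X)

Work:
Best responses:
  P1 vs X: payoffs [2, 3] → best response B (payoff 3)
  P1 vs Y: payoffs [3, 2] → best response A (payoff 3)
  P2 vs A: payoffs [2, 5] → best response Y (payoff 5)
  P2 vs B: payoffs [1, 0] → best response X (payoff 1)
Mutual best responses: (A,Y), (B,X) → Nash equilibria.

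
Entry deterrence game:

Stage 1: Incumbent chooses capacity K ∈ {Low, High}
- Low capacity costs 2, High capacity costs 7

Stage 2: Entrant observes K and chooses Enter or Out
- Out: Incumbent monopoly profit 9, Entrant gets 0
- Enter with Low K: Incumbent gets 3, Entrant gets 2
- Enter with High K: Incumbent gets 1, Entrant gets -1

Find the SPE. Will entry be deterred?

SPE: (High, Enter|Low, Out|High); Entry deterred. Incumbent net profit = 2

Work:
After Low K: Entrant enters (2 > 0)
After High K: Entrant stays out (-1 < 0)
Incumbent: Low → 3−2=1, High → 9−7=2
Incumbent chooses High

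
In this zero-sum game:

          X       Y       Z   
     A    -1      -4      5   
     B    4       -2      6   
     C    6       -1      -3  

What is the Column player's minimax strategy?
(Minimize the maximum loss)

Column should play Y, value = -1

Work:
Column player minimizes Row's maximum payoff:
Column X: max payoff to Row = 6
Column Y: max payoff to Row = -1
Column Z: max payoff to Row = 6
Minimum is -1, achieved by column Y.
Minimax strategy: Y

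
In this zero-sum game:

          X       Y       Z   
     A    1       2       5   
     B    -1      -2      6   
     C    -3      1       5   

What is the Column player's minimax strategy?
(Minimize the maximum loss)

Column should play X, value = 1

Work:
Column player minimizes Row's maximum payoff:
Column X: max payoff to Row = 1
Column Y: max payoff to Row = 2
Column Z: max payoff to Row = 6
Minimum is 1, achieved by column X.
Minimax strategy: X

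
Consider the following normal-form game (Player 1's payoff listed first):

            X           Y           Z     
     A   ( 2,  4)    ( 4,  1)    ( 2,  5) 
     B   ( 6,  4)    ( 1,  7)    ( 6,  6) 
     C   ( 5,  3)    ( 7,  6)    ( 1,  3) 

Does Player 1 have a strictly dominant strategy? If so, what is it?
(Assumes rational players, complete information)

No strictly dominant strategy exists for Player 1

Work:
A strategy strictly dominates another if it gives a strictly higher payoff against every opponent action. Compare each pair of P1's strategies column-by-column:
  A vs B: [2 vs 6, 4 vs 1, 2 vs 6] → A does not strictly dominate B (column X: 2 ≤ 6)
  A vs C: [2 vs 5, 4 vs 7, 2 vs 1] → A does not strictly dominate C (column X: 2 ≤ 5)
  B vs A: [6 vs 2, 1 vs 4, 6 vs 2] → B does not strictly dominate A (column Y: 1 ≤ 4)
  B vs C: [6 vs 5, 1 vs 7, 6 vs 1] → B does not strictly dominate C (column Y: 1 ≤ 7)
  C vs A: [5 vs 2, 7 vs 4, 1 vs 2] → C does not strictly dominate A (column Z: 1 ≤ 2)
  C vs B: [5 vs 6, 7 vs 1, 1 vs 6] → C does not strictly dominate B (column X: 5 ≤ 6)
No single strategy strictly dominates all others → no strictly dominant strategy.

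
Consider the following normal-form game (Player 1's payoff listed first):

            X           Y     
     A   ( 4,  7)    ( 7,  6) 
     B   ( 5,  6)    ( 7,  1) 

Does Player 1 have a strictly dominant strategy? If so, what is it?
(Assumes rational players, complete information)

No strictly dominant strategy exists for Player 1

Work:
A strategy strictly dominates another if it gives a strictly higher payoff against every opponent action. Compare each pair of P1's strategies column-by-column:
  A vs B: [4 vs 5, 7 vs 7] → A does not strictly dominate B (column X: 4 ≤ 5)
  B vs A: [5 vs 4, 7 vs 7] → B does not strictly dominate A (column Y: 7 ≤ 7)
No single strategy strictly dominates all others → no strictly dominant strategy.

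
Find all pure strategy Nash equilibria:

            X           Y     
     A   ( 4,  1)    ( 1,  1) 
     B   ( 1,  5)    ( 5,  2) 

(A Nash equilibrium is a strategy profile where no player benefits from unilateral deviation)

Nash equilibrium: (A, X)

Work:
Best responses:
  P1 vs X: payoffs [4, 1] → best response A (payoff 4)
  P1 vs Y: payoffs [1, 5] → best response B (payoff 5)
  P2 vs A: payoffs [1, 1] → best response X/Y (payoff 1)
  P2 vs B: payoffs [5, 2] → best response X (payoff 5)
Mutual best responses: (A,X) → Nash equilibria.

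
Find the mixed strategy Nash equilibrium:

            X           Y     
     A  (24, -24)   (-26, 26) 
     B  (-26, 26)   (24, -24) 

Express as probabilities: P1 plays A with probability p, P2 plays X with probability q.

p = 0.5, q = 0.5

Work:
Find probabilities that make opponent indifferent:
P2 chooses q to make P1 indifferent between A and B
P1 chooses p to make P2 indifferent between X and Y
Mixed NE: P1 plays (A: 0.5, B: 0.5), P2 plays (X: 0.5, Y: 0.5)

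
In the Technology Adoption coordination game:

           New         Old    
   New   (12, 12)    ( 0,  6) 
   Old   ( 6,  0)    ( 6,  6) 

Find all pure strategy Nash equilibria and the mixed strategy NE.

Pure NE: (New, New) and (Old, Old); Mixed NE: p = 0.5, q = 0.5

Work:
Check pure NE:
(New, New): (12, 12) - no unilateral deviation beneficial
(Old, Old): (6, 6) - no unilateral deviation beneficial
Mixed NE: P1 plays New with p = 0.5, P2 plays New with q = 0.5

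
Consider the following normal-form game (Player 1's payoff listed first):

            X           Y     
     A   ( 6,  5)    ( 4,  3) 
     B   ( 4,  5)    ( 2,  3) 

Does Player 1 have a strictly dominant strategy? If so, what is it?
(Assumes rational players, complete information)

Yes, Player 1's strictly dominant strategy is A

Work:
A strategy strictly dominates another if it gives a strictly higher payoff against every opponent action. Compare each pair of P1's strategies column-by-column:
  A vs B: [6 vs 4, 4 vs 2] → A strictly dominates B
  B vs A: [4 vs 6, 2 vs 4] → B does not strictly dominate A (column X: 4 ≤ 6)
A strictly dominates every other strategy → strictly dominant.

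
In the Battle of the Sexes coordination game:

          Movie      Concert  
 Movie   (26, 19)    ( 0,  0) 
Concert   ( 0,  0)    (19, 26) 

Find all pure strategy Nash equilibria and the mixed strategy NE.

Pure NE: (Movie, Movie) and (Concert, Concert); Mixed NE: p = 0.5778, q = 0.4222

Work:
Check pure NE:
(Movie, Movie): (26, 19) - no unilateral deviation beneficial
(Concert, Concert): (19, 26) - no unilateral deviation beneficial
Mixed NE: P1 plays Movie with p = 0.5778, P2 plays Movie with q = 0.4222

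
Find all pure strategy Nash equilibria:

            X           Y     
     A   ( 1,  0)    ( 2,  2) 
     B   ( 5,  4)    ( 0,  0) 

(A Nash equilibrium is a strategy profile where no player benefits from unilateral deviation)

Nash equilibrium: (A, Y), (B, X)

Work:
Best responses:
  P1 vs X: payoffs [1, 5] → best response B (payoff 5)
  P1 vs Y: payoffs [2, 0] → best response A (payoff 2)
  P2 vs A: payoffs [0, 2] → best response Y (payoff 2)
  P2 vs B: payoffs [4, 0] → best response X (payoff 4)
Mutual best responses: (A,Y), (B,X) → Nash equilibria.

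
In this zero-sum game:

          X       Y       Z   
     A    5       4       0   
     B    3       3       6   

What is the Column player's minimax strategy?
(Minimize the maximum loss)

Column should play Y, value = 4

Work:
Column player minimizes Row's maximum payoff:
Column X: max payoff to Row = 5
Column Y: max payoff to Row = 4
Column Z: max payoff to Row = 6
Minimum is 4, achieved by column Y.
Minimax strategy: Y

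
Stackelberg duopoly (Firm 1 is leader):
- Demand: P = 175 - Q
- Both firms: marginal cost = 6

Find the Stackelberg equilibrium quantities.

q₁* (leader) = 84.5, q₂* (follower) = 42.25

Work:
Follower's reaction: q₂ = (a - c - q₁)/2
Leader substitutes: π₁ = q₁·(a - q₁ - (a-c-q₁)/2 - c)
FOC: q₁* = (175 - 6)/2 = 84.50
Then: q₂* = (175 - 6 - 84.5)/2 = 42.25
Leader has first-mover advantage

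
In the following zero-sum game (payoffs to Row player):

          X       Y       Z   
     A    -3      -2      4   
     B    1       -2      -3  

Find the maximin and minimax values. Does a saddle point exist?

Maximin = -3, Minimax = -2, Saddle: False

Work:
Row minimums: [-3, -3] → maximin = -3
Column maximums: [1, -2, 4] → minimax = -2
No saddle point (maximin ≠ minimax). Mixed strategy needed.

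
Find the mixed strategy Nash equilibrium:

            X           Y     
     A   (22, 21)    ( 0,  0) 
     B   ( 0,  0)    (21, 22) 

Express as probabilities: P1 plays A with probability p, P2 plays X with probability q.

p = 0.5116, q = 0.4884

Work:
Find probabilities that make opponent indifferent:
P2 chooses q to make P1 indifferent between A and B
P1 chooses p to make P2 indifferent between X and Y
Mixed NE: P1 plays (A: 0.5116, B: 0.4884), P2 plays (X: 0.4884, Y: 0.5116)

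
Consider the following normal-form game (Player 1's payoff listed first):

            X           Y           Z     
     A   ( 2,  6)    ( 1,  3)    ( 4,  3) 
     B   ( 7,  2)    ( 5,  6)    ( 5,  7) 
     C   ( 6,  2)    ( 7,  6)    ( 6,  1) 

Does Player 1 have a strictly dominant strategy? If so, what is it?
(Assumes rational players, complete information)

No strictly dominant strategy exists for Player 1

Work:
A strategy strictly dominates another if it gives a strictly higher payoff against every opponent action. Compare each pair of P1's strategies column-by-column:
  A vs B: [2 vs 7, 1 vs 5, 4 vs 5] → A does not strictly dominate B (column X: 2 ≤ 7)
  A vs C: [2 vs 6, 1 vs 7, 4 vs 6] → A does not strictly dominate C (column X: 2 ≤ 6)
  B vs A: [7 vs 2, 5 vs 1, 5 vs 4] → B strictly dominates A
  B vs C: [7 vs 6, 5 vs 7, 5 vs 6] → B does not strictly dominate C (column Y: 5 ≤ 7)
  C vs A: [6 vs 2, 7 vs 1, 6 vs 4] → C strictly dominates A
  C vs B: [6 vs 7, 7 vs 5, 6 vs 5] → C does not strictly dominate B (column X: 6 ≤ 7)
No single strategy strictly dominates all others → no strictly dominant strategy.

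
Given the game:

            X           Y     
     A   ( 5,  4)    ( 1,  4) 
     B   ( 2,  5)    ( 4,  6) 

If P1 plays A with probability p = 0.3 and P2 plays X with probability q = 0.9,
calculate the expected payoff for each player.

E[P1] = 2.92, E[P2] = 4.77

Work:
E[P1] = p·q·π₁(A,X) + p·(1-q)·π₁(A,Y) + (1-p)·q·π₁(B,X) + (1-p)·(1-q)·π₁(B,Y)
= 0.3·0.9·5 + 0.3·0.1·1 + 0.7·0.9·2 + 0.7·0.1·4
= 2.92

E[P2] = 4.77 (similar calculation)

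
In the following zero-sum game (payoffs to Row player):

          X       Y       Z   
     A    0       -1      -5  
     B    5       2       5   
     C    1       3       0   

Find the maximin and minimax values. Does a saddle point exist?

Maximin = 2, Minimax = 3, Saddle: False

Work:
Row minimums: [-5, 2, 0] → maximin = 2
Column maximums: [5, 3, 5] → minimax = 3
No saddle point (maximin ≠ minimax). Mixed strategy needed.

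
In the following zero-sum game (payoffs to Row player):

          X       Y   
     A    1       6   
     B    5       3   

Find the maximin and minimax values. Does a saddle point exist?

Maximin = 3, Minimax = 5, Saddle: False

Work:
Row minimums: [1, 3] → maximin = 3
Column maximums: [5, 6] → minimax = 5
No saddle point (maximin ≠ minimax). Mixed strategy needed.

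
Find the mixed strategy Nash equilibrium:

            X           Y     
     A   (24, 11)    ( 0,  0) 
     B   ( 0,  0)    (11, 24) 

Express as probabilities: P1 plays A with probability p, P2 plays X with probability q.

p = 0.6857, q = 0.3143

Work:
Find probabilities that make opponent indifferent:
P2 chooses q to make P1 indifferent between A and B
P1 chooses p to make P2 indifferent between X and Y
Mixed NE: P1 plays (A: 0.6857, B: 0.3143), P2 plays (X: 0.3143, Y: 0.6857)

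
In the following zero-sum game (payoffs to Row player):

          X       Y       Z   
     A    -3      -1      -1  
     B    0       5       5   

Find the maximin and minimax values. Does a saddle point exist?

Maximin = 0, Minimax = 0, Saddle: True

Work:
Row minimums: [-3, 0] → maximin = 0
Column maximums: [0, 5, 5] → minimax = 0
Saddle point exists! Game value = 0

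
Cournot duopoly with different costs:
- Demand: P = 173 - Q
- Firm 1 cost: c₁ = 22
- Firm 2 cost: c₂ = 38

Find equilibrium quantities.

q₁* = 55.67, q₂* = 39.67

Work:
Reaction: q₁ = (173 - 22 - q₂)/2
Reaction: q₂ = (173 - 38 - q₁)/2
Solve simultaneously:
q₁* = (173 - 2×22 + 38)/3 = 55.67
q₂* = (173 - 2×38 + 22)/3 = 39.67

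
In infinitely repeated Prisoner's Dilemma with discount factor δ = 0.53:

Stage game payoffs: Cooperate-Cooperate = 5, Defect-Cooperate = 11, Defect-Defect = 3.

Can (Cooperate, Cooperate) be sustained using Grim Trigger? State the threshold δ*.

δ* = 0.75; since δ = 0.53 < 0.75, cooperation cannot be sustained

Work:
For Grim Trigger:
Cooperate forever: 5/(1-δ)
Defect then punished: 11 + 3·δ/(1-δ)
Need: 5/(1-δ) ≥ 11 + 3·δ/(1-δ)
Solving: δ ≥ (T-R)/(T-P) = (11-5)/(11-3) = 0.75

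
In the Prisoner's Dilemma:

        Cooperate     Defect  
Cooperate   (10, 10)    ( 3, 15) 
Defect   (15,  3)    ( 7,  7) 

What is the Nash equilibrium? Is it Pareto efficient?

(Defect, Defect) is NE; not Pareto efficient

Work:
Defect dominates Cooperate for both players:
If P2 cooperates: Defect (15) > Cooperate (10)
If P2 defects: Defect (7) > Cooperate (3)
NE: (Defect, Defect) with payoff (7, 7)
But (Cooperate, Cooperate) = (10, 10) Pareto dominates (7, 7)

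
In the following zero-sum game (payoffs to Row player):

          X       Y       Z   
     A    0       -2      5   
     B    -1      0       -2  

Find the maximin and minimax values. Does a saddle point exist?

Maximin = -2, Minimax = 0, Saddle: False

Work:
Row minimums: [-2, -2] → maximin = -2
Column maximums: [0, 0, 5] → minimax = 0
No saddle point (maximin ≠ minimax). Mixed strategy needed.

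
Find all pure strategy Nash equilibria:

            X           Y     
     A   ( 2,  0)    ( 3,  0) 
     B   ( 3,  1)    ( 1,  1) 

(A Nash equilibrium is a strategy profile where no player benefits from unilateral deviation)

Nash equilibrium: (A, Y), (B, X)

Work:
Best responses:
  P1 vs X: payoffs [2, 3] → best response B (payoff 3)
  P1 vs Y: payoffs [3, 1] → best response A (payoff 3)
  P2 vs A: payoffs [0, 0] → best response X/Y (payoff 0)
  P2 vs B: payoffs [1, 1] → best response X/Y (payoff 1)
Mutual best responses: (A,Y), (B,X) → Nash equilibria.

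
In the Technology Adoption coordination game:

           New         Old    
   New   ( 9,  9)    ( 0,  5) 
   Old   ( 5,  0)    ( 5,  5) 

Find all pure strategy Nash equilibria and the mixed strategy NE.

Pure NE: (New, New) and (Old, Old); Mixed NE: p = 0.5556, q = 0.5556

Work:
Check pure NE:
(New, New): (9, 9) - no unilateral deviation beneficial
(Old, Old): (5, 5) - no unilateral deviation beneficial
Mixed NE: P1 plays New with p = 0.5556, P2 plays New with q = 0.5556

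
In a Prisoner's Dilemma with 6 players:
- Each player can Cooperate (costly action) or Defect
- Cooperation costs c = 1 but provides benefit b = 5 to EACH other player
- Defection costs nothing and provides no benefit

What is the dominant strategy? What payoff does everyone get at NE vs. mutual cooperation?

Dominant: Defect; NE payoff = 0; Coop payoff = 24

Work:
Defect dominates (saves cost c = 1, benefit to others is external)
NE: All defect → everyone gets 0
If all cooperate: each receives (5)×5 - 1 = 24
Social dilemma: 24 > 0 but NE gives 0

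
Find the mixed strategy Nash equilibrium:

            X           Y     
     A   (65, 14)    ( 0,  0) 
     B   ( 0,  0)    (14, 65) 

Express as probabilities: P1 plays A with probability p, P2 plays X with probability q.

p = 0.8228, q = 0.1772

Work:
Find probabilities that make opponent indifferent:
P2 chooses q to make P1 indifferent between A and B
P1 chooses p to make P2 indifferent between X and Y
Mixed NE: P1 plays (A: 0.8228, B: 0.1772), P2 plays (X: 0.1772, Y: 0.8228)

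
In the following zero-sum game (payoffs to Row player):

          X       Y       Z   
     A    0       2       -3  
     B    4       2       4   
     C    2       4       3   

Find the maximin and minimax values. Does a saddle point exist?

Maximin = 2, Minimax = 4, Saddle: False

Work:
Row minimums: [-3, 2, 2] → maximin = 2
Column maximums: [4, 4, 4] → minimax = 4
No saddle point (maximin ≠ minimax). Mixed strategy needed.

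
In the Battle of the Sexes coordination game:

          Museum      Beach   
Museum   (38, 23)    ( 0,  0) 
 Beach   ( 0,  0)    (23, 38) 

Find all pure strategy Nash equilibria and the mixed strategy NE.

Pure NE: (Museum, Museum) and (Beach, Beach); Mixed NE: p = 0.623, q = 0.377

Work:
Check pure NE:
(Museum, Museum): (38, 23) - no unilateral deviation beneficial
(Beach, Beach): (23, 38) - no unilateral deviation beneficial
Mixed NE: P1 plays Museum with p = 0.623, P2 plays Museum with q = 0.377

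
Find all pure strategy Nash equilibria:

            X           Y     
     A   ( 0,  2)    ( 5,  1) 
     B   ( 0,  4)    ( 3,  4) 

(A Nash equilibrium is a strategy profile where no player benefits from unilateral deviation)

Nash equilibrium: (A, X), (B, X)

Work:
Best responses:
  P1 vs X: payoffs [0, 0] → best response A/B (payoff 0)
  P1 vs Y: payoffs [5, 3] → best response A (payoff 5)
  P2 vs A: payoffs [2, 1] → best response X (payoff 2)
  P2 vs B: payoffs [4, 4] → best response X/Y (payoff 4)
Mutual best responses: (A,X), (B,X) → Nash equilibria.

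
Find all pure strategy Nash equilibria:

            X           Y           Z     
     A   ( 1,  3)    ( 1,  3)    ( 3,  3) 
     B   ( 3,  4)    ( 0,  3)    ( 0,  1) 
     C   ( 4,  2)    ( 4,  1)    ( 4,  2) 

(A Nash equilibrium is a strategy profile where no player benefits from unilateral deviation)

Nash equilibrium: (C, X), (C, Z)

Work:
Best responses:
  P1 vs X: payoffs [1, 3, 4] → best response C (payoff 4)
  P1 vs Y: payoffs [1, 0, 4] → best response C (payoff 4)
  P1 vs Z: payoffs [3, 0, 4] → best response C (payoff 4)
  P2 vs A: payoffs [3, 3, 3] → best response X/Y/Z (payoff 3)
  P2 vs B: payoffs [4, 3, 1] → best response X (payoff 4)
  P2 vs C: payoffs [2, 1, 2] → best response X/Z (payoff 2)
Mutual best responses: (C,X), (C,Z) → Nash equilibria.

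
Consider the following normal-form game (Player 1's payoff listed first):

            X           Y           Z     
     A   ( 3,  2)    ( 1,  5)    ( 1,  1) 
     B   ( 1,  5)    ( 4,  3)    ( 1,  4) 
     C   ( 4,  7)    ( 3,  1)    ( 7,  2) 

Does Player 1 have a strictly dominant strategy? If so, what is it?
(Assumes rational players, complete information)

No strictly dominant strategy exists for Player 1

Work:
A strategy strictly dominates another if it gives a strictly higher payoff against every opponent action. Compare each pair of P1's strategies column-by-column:
  A vs B: [3 vs 1, 1 vs 4, 1 vs 1] → A does not strictly dominate B (column Y: 1 ≤ 4)
  A vs C: [3 vs 4, 1 vs 3, 1 vs 7] → A does not strictly dominate C (column X: 3 ≤ 4)
  B vs A: [1 vs 3, 4 vs 1, 1 vs 1] → B does not strictly dominate A (column X: 1 ≤ 3)
  B vs C: [1 vs 4, 4 vs 3, 1 vs 7] → B does not strictly dominate C (column X: 1 ≤ 4)
  C vs A: [4 vs 3, 3 vs 1, 7 vs 1] → C strictly dominates A
  C vs B: [4 vs 1, 3 vs 4, 7 vs 1] → C does not strictly dominate B (column Y: 3 ≤ 4)
No single strategy strictly dominates all others → no strictly dominant strategy.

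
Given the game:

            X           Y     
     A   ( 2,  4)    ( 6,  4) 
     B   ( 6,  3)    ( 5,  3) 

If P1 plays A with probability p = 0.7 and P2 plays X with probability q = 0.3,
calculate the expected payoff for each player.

E[P1] = 4.95, E[P2] = 3.7

Work:
E[P1] = p·q·π₁(A,X) + p·(1-q)·π₁(A,Y) + (1-p)·q·π₁(B,X) + (1-p)·(1-q)·π₁(B,Y)
= 0.7·0.3·2 + 0.7·0.7·6 + 0.3·0.3·6 + 0.3·0.7·5
= 4.95

E[P2] = 3.7 (similar calculation)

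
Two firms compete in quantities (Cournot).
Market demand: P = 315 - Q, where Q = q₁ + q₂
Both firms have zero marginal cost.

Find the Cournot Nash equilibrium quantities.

q₁* = q₂* = 105.0; P* = 105.0

Work:
Profit: π_i = P·q_i = (a - q_i - q_j)·q_i
FOC: ∂π_i/∂q_i = a - 2q_i - q_j = 0
Reaction function: q_i = (315 - q_j)/2
Symmetry: q* = 315/3 = 105.0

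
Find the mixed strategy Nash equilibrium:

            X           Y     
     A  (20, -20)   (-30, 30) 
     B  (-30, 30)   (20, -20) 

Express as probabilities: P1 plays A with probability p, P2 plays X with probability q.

p = 0.5, q = 0.5

Work:
Find probabilities that make opponent indifferent:
P2 chooses q to make P1 indifferent between A and B
P1 chooses p to make P2 indifferent between X and Y
Mixed NE: P1 plays (A: 0.5, B: 0.5), P2 plays (X: 0.5, Y: 0.5)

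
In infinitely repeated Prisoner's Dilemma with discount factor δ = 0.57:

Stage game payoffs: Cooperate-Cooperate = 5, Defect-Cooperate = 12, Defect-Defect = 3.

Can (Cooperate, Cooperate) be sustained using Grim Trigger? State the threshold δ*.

δ* = 0.7778; since δ = 0.57 < 0.7778, cooperation cannot be sustained

Work:
For Grim Trigger:
Cooperate forever: 5/(1-δ)
Defect then punished: 12 + 3·δ/(1-δ)
Need: 5/(1-δ) ≥ 12 + 3·δ/(1-δ)
Solving: δ ≥ (T-R)/(T-P) = (12-5)/(12-3) = 0.7778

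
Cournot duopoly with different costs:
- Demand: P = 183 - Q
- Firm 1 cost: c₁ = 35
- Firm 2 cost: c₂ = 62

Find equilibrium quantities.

q₁* = 58.33, q₂* = 31.33

Work:
Reaction: q₁ = (183 - 35 - q₂)/2
Reaction: q₂ = (183 - 62 - q₁)/2
Solve simultaneously:
q₁* = (183 - 2×35 + 62)/3 = 58.33
q₂* = (183 - 2×62 + 35)/3 = 31.33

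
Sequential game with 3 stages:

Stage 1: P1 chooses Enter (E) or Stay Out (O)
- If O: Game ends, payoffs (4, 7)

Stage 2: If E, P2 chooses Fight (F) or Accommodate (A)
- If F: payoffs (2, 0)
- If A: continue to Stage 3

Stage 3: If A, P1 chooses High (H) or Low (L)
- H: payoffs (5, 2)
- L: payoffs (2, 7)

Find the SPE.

SPE: (E, A, H); Outcome (5, 2)

Work:
Stage 3: P1 chooses H (5 vs 2)
Stage 2: P2: F->0, A->2 (anticipating H). Choose A
Stage 1: P1: O->4, E->5 (anticipating A, H). Choose E
SPE path: E -> A -> H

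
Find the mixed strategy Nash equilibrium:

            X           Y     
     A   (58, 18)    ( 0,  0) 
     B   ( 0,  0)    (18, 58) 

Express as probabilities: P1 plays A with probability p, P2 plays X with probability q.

p = 0.7632, q = 0.2368

Work:
Find probabilities that make opponent indifferent:
P2 chooses q to make P1 indifferent between A and B
P1 chooses p to make P2 indifferent between X and Y
Mixed NE: P1 plays (A: 0.7632, B: 0.2368), P2 plays (X: 0.2368, Y: 0.7632)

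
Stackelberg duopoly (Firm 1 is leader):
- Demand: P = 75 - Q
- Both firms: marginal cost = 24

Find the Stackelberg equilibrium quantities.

q₁* (leader) = 25.5, q₂* (follower) = 12.75

Work:
Follower's reaction: q₂ = (a - c - q₁)/2
Leader substitutes: π₁ = q₁·(a - q₁ - (a-c-q₁)/2 - c)
FOC: q₁* = (75 - 24)/2 = 25.50
Then: q₂* = (75 - 24 - 25.5)/2 = 12.75
Leader has first-mover advantage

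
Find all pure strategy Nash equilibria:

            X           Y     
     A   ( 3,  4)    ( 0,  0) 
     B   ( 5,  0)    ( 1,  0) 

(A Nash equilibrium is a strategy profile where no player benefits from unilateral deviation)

Nash equilibrium: (B, X), (B, Y)

Work:
Best responses:
  P1 vs X: payoffs [3, 5] → best response B (payoff 5)
  P1 vs Y: payoffs [0, 1] → best response B (payoff 1)
  P2 vs A: payoffs [4, 0] → best response X (payoff 4)
  P2 vs B: payoffs [0, 0] → best response X/Y (payoff 0)
Mutual best responses: (B,X), (B,Y) → Nash equilibria.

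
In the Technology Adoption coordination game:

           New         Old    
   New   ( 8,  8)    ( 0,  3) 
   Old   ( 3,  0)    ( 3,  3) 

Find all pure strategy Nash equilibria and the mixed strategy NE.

Pure NE: (New, New) and (Old, Old); Mixed NE: p = 0.375, q = 0.375

Work:
Check pure NE:
(New, New): (8, 8) - no unilateral deviation beneficial
(Old, Old): (3, 3) - no unilateral deviation beneficial
Mixed NE: P1 plays New with p = 0.375, P2 plays New with q = 0.375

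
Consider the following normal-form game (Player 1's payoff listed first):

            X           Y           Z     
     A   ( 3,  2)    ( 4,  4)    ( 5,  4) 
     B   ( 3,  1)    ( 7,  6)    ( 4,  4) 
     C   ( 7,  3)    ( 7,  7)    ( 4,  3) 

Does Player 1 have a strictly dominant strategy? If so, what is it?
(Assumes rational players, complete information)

No strictly dominant strategy exists for Player 1

Work:
A strategy strictly dominates another if it gives a strictly higher payoff against every opponent action. Compare each pair of P1's strategies column-by-column:
  A vs B: [3 vs 3, 4 vs 7, 5 vs 4] → A does not strictly dominate B (column X: 3 ≤ 3)
  A vs C: [3 vs 7, 4 vs 7, 5 vs 4] → A does not strictly dominate C (column X: 3 ≤ 7)
  B vs A: [3 vs 3, 7 vs 4, 4 vs 5] → B does not strictly dominate A (column X: 3 ≤ 3)
  B vs C: [3 vs 7, 7 vs 7, 4 vs 4] → B does not strictly dominate C (column X: 3 ≤ 7)
  C vs A: [7 vs 3, 7 vs 4, 4 vs 5] → C does not strictly dominate A (column Z: 4 ≤ 5)
  C vs B: [7 vs 3, 7 vs 7, 4 vs 4] → C does not strictly dominate B (column Y: 7 ≤ 7)
No single strategy strictly dominates all others → no strictly dominant strategy.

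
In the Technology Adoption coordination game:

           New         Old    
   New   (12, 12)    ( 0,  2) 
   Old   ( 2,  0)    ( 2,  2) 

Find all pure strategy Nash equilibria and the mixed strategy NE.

Pure NE: (New, New) and (Old, Old); Mixed NE: p = 0.1667, q = 0.1667

Work:
Check pure NE:
(New, New): (12, 12) - no unilateral deviation beneficial
(Old, Old): (2, 2) - no unilateral deviation beneficial
Mixed NE: P1 plays New with p = 0.1667, P2 plays New with q = 0.1667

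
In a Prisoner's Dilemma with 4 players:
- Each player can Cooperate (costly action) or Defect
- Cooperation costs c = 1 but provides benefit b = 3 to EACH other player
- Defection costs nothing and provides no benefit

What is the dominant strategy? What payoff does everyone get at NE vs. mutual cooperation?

Dominant: Defect; NE payoff = 0; Coop payoff = 8

Work:
Defect dominates (saves cost c = 1, benefit to others is external)
NE: All defect → everyone gets 0
If all cooperate: each receives (3)×3 - 1 = 8
Social dilemma: 8 > 0 but NE gives 0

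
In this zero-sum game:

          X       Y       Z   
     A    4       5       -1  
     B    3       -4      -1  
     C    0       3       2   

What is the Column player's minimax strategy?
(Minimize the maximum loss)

Column should play Z, value = 2

Work:
Column player minimizes Row's maximum payoff:
Column X: max payoff to Row = 4
Column Y: max payoff to Row = 5
Column Z: max payoff to Row = 2
Minimum is 2, achieved by column Z.
Minimax strategy: Z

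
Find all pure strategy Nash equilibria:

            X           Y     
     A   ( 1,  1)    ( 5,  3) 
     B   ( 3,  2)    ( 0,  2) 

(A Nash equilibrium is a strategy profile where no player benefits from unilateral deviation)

Nash equilibrium: (A, Y), (B, X)

Work:
Best responses:
  P1 vs X: payoffs [1, 3] → best response B (payoff 3)
  P1 vs Y: payoffs [5, 0] → best response A (payoff 5)
  P2 vs A: payoffs [1, 3] → best response Y (payoff 3)
  P2 vs B: payoffs [2, 2] → best response X/Y (payoff 2)
Mutual best responses: (A,Y), (B,X) → Nash equilibria.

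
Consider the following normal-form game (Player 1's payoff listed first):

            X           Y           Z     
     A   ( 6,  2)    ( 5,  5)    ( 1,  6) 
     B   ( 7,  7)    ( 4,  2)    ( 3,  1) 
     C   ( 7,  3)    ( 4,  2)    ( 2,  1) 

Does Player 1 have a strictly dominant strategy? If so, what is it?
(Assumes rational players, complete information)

No strictly dominant strategy exists for Player 1

Work:
A strategy strictly dominates another if it gives a strictly higher payoff against every opponent action. Compare each pair of P1's strategies column-by-column:
  A vs B: [6 vs 7, 5 vs 4, 1 vs 3] → A does not strictly dominate B (column X: 6 ≤ 7)
  A vs C: [6 vs 7, 5 vs 4, 1 vs 2] → A does not strictly dominate C (column X: 6 ≤ 7)
  B vs A: [7 vs 6, 4 vs 5, 3 vs 1] → B does not strictly dominate A (column Y: 4 ≤ 5)
  B vs C: [7 vs 7, 4 vs 4, 3 vs 2] → B does not strictly dominate C (column X: 7 ≤ 7)
  C vs A: [7 vs 6, 4 vs 5, 2 vs 1] → C does not strictly dominate A (column Y: 4 ≤ 5)
  C vs B: [7 vs 7, 4 vs 4, 2 vs 3] → C does not strictly dominate B (column X: 7 ≤ 7)
No single strategy strictly dominates all others → no strictly dominant strategy.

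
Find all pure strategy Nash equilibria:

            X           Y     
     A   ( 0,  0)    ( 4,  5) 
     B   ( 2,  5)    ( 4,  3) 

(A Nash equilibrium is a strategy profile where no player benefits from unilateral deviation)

Nash equilibrium: (A, Y), (B, X)

Work:
Best responses:
  P1 vs X: payoffs [0, 2] → best response B (payoff 2)
  P1 vs Y: payoffs [4, 4] → best response A/B (payoff 4)
  P2 vs A: payoffs [0, 5] → best response Y (payoff 5)
  P2 vs B: payoffs [5, 3] → best response X (payoff 5)
Mutual best responses: (A,Y), (B,X) → Nash equilibria.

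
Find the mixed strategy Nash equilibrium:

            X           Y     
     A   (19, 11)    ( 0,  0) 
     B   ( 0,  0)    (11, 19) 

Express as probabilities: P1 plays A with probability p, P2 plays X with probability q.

p = 0.6333, q = 0.3667

Work:
Find probabilities that make opponent indifferent:
P2 chooses q to make P1 indifferent between A and B
P1 chooses p to make P2 indifferent between X and Y
Mixed NE: P1 plays (A: 0.6333, B: 0.3667), P2 plays (X: 0.3667, Y: 0.6333)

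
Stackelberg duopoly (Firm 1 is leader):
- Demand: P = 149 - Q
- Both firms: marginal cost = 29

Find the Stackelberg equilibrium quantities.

q₁* (leader) = 60.0, q₂* (follower) = 30.0

Work:
Follower's reaction: q₂ = (a - c - q₁)/2
Leader substitutes: π₁ = q₁·(a - q₁ - (a-c-q₁)/2 - c)
FOC: q₁* = (149 - 29)/2 = 60.00
Then: q₂* = (149 - 29 - 60.0)/2 = 30.00
Leader has first-mover advantage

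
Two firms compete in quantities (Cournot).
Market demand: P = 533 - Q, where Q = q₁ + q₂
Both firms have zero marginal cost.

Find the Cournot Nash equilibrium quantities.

q₁* = q₂* = 177.67; P* = 177.67

Work:
Profit: π_i = P·q_i = (a - q_i - q_j)·q_i
FOC: ∂π_i/∂q_i = a - 2q_i - q_j = 0
Reaction function: q_i = (533 - q_j)/2
Symmetry: q* = 533/3 = 177.67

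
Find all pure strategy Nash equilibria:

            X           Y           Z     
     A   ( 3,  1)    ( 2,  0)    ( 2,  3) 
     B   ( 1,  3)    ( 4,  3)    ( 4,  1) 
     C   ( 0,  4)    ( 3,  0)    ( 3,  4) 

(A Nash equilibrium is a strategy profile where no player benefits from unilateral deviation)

Nash equilibrium: (B, Y)

Work:
Best responses:
  P1 vs X: payoffs [3, 1, 0] → best response A (payoff 3)
  P1 vs Y: payoffs [2, 4, 3] → best response B (payoff 4)
  P1 vs Z: payoffs [2, 4, 3] → best response B (payoff 4)
  P2 vs A: payoffs [1, 0, 3] → best response Z (payoff 3)
  P2 vs B: payoffs [3, 3, 1] → best response X/Y (payoff 3)
  P2 vs C: payoffs [4, 0, 4] → best response X/Z (payoff 4)
Mutual best responses: (B,Y) → Nash equilibria.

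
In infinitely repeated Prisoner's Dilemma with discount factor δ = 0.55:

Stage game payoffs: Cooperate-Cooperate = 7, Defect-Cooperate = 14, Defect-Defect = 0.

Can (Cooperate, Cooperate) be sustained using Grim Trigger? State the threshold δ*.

δ* = 0.5; since δ = 0.55 ≥ 0.5, cooperation can be sustained

Work:
For Grim Trigger:
Cooperate forever: 7/(1-δ)
Defect then punished: 14 + 0·δ/(1-δ)
Need: 7/(1-δ) ≥ 14 + 0·δ/(1-δ)
Solving: δ ≥ (T-R)/(T-P) = (14-7)/(14-0) = 0.5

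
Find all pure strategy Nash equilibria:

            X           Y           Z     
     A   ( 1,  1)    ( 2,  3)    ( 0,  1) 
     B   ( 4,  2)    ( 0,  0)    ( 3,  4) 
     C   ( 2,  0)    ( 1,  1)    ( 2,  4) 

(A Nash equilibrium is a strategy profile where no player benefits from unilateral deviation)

Nash equilibrium: (A, Y), (B, Z)

Work:
Best responses:
  P1 vs X: payoffs [1, 4, 2] → best response B (payoff 4)
  P1 vs Y: payoffs [2, 0, 1] → best response A (payoff 2)
  P1 vs Z: payoffs [0, 3, 2] → best response B (payoff 3)
  P2 vs A: payoffs [1, 3, 1] → best response Y (payoff 3)
  P2 vs B: payoffs [2, 0, 4] → best response Z (payoff 4)
  P2 vs C: payoffs [0, 1, 4] → best response Z (payoff 4)
Mutual best responses: (A,Y), (B,Z) → Nash equilibria.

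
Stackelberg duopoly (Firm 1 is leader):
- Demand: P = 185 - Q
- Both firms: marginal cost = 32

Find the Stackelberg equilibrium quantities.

q₁* (leader) = 76.5, q₂* (follower) = 38.25

Work:
Follower's reaction: q₂ = (a - c - q₁)/2
Leader substitutes: π₁ = q₁·(a - q₁ - (a-c-q₁)/2 - c)
FOC: q₁* = (185 - 32)/2 = 76.50
Then: q₂* = (185 - 32 - 76.5)/2 = 38.25
Leader has first-mover advantage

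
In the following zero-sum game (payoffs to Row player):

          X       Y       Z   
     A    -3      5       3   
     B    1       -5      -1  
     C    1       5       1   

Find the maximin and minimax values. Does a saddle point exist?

Maximin = 1, Minimax = 1, Saddle: True

Work:
Row minimums: [-3, -5, 1] → maximin = 1
Column maximums: [1, 5, 3] → minimax = 1
Saddle point exists! Game value = 1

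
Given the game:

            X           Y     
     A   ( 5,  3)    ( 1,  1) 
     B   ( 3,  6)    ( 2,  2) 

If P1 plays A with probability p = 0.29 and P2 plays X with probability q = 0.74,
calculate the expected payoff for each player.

E[P1] = 3.0938, E[P2] = 4.2408

Work:
E[P1] = p·q·π₁(A,X) + p·(1-q)·π₁(A,Y) + (1-p)·q·π₁(B,X) + (1-p)·(1-q)·π₁(B,Y)
= 0.29·0.74·5 + 0.29·0.26·1 + 0.71·0.74·3 + 0.71·0.26·2
= 3.0938

E[P2] = 4.2408 (similar calculation)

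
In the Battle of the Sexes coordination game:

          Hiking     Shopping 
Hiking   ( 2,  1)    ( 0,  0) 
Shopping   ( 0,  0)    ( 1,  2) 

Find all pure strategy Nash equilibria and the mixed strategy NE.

Pure NE: (Hiking, Hiking) and (Shopping, Shopping); Mixed NE: p = 0.6667, q = 0.3333

Work:
Check pure NE:
(Hiking, Hiking): (2, 1) - no unilateral deviation beneficial
(Shopping, Shopping): (1, 2) - no unilateral deviation beneficial
Mixed NE: P1 plays Hiking with p = 0.6667, P2 plays Hiking with q = 0.3333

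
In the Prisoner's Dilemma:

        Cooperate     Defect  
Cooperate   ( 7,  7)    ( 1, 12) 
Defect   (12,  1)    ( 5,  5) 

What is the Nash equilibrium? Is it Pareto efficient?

(Defect, Defect) is NE; not Pareto efficient

Work:
Defect dominates Cooperate for both players:
If P2 cooperates: Defect (12) > Cooperate (7)
If P2 defects: Defect (5) > Cooperate (1)
NE: (Defect, Defect) with payoff (5, 5)
But (Cooperate, Cooperate) = (7, 7) Pareto dominates (5, 5)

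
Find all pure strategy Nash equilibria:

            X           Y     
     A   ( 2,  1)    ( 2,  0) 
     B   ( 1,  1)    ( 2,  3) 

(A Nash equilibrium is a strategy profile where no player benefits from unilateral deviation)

Nash equilibrium: (A, X), (B, Y)

Work:
Best responses:
  P1 vs X: payoffs [2, 1] → best response A (payoff 2)
  P1 vs Y: payoffs [2, 2] → best response A/B (payoff 2)
  P2 vs A: payoffs [1, 0] → best response X (payoff 1)
  P2 vs B: payoffs [1, 3] → best response Y (payoff 3)
Mutual best responses: (A,X), (B,Y) → Nash equilibria.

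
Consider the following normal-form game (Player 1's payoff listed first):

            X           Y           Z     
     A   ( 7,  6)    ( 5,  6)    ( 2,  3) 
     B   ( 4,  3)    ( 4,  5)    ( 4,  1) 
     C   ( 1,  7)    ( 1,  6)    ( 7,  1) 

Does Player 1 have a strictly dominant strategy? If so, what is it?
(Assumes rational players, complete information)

No strictly dominant strategy exists for Player 1

Work:
A strategy strictly dominates another if it gives a strictly higher payoff against every opponent action. Compare each pair of P1's strategies column-by-column:
  A vs B: [7 vs 4, 5 vs 4, 2 vs 4] → A does not strictly dominate B (column Z: 2 ≤ 4)
  A vs C: [7 vs 1, 5 vs 1, 2 vs 7] → A does not strictly dominate C (column Z: 2 ≤ 7)
  B vs A: [4 vs 7, 4 vs 5, 4 vs 2] → B does not strictly dominate A (column X: 4 ≤ 7)
  B vs C: [4 vs 1, 4 vs 1, 4 vs 7] → B does not strictly dominate C (column Z: 4 ≤ 7)
  C vs A: [1 vs 7, 1 vs 5, 7 vs 2] → C does not strictly dominate A (column X: 1 ≤ 7)
  C vs B: [1 vs 4, 1 vs 4, 7 vs 4] → C does not strictly dominate B (column X: 1 ≤ 4)
No single strategy strictly dominates all others → no strictly dominant strategy.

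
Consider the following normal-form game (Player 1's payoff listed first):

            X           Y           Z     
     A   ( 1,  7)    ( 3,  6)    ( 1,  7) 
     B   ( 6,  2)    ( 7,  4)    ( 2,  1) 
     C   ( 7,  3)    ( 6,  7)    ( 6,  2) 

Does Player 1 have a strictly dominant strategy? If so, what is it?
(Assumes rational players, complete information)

No strictly dominant strategy exists for Player 1

Work:
A strategy strictly dominates another if it gives a strictly higher payoff against every opponent action. Compare each pair of P1's strategies column-by-column:
  A vs B: [1 vs 6, 3 vs 7, 1 vs 2] → A does not strictly dominate B (column X: 1 ≤ 6)
  A vs C: [1 vs 7, 3 vs 6, 1 vs 6] → A does not strictly dominate C (column X: 1 ≤ 7)
  B vs A: [6 vs 1, 7 vs 3, 2 vs 1] → B strictly dominates A
  B vs C: [6 vs 7, 7 vs 6, 2 vs 6] → B does not strictly dominate C (column X: 6 ≤ 7)
  C vs A: [7 vs 1, 6 vs 3, 6 vs 1] → C strictly dominates A
  C vs B: [7 vs 6, 6 vs 7, 6 vs 2] → C does not strictly dominate B (column Y: 6 ≤ 7)
No single strategy strictly dominates all others → no strictly dominant strategy.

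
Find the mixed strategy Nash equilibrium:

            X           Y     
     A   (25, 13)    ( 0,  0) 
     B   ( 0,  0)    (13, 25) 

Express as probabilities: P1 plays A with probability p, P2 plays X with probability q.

p = 0.6579, q = 0.3421

Work:
Find probabilities that make opponent indifferent:
P2 chooses q to make P1 indifferent between A and B
P1 chooses p to make P2 indifferent between X and Y
Mixed NE: P1 plays (A: 0.6579, B: 0.3421), P2 plays (X: 0.3421, Y: 0.6579)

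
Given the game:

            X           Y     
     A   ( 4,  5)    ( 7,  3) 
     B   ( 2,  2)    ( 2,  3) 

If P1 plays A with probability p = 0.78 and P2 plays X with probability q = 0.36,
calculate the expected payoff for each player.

E[P1] = 5.0576, E[P2] = 3.4824

Work:
E[P1] = p·q·π₁(A,X) + p·(1-q)·π₁(A,Y) + (1-p)·q·π₁(B,X) + (1-p)·(1-q)·π₁(B,Y)
= 0.78·0.36·4 + 0.78·0.64·7 + 0.22·0.36·2 + 0.22·0.64·2
= 5.0576

E[P2] = 3.4824 (similar calculation)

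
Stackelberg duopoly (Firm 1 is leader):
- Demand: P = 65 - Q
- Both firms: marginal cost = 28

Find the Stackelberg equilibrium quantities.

q₁* (leader) = 18.5, q₂* (follower) = 9.25

Work:
Follower's reaction: q₂ = (a - c - q₁)/2
Leader substitutes: π₁ = q₁·(a - q₁ - (a-c-q₁)/2 - c)
FOC: q₁* = (65 - 28)/2 = 18.50
Then: q₂* = (65 - 28 - 18.5)/2 = 9.25
Leader has first-mover advantage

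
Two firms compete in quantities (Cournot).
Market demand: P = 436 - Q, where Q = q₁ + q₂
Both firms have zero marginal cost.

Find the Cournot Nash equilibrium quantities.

q₁* = q₂* = 145.33; P* = 145.33

Work:
Profit: π_i = P·q_i = (a - q_i - q_j)·q_i
FOC: ∂π_i/∂q_i = a - 2q_i - q_j = 0
Reaction function: q_i = (436 - q_j)/2
Symmetry: q* = 436/3 = 145.33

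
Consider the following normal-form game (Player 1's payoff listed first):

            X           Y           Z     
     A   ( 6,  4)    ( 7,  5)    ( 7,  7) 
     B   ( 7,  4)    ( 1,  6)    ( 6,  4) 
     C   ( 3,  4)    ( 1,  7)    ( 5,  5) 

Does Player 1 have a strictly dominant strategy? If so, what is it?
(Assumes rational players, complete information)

No strictly dominant strategy exists for Player 1

Work:
A strategy strictly dominates another if it gives a strictly higher payoff against every opponent action. Compare each pair of P1's strategies column-by-column:
  A vs B: [6 vs 7, 7 vs 1, 7 vs 6] → A does not strictly dominate B (column X: 6 ≤ 7)
  A vs C: [6 vs 3, 7 vs 1, 7 vs 5] → A strictly dominates C
  B vs A: [7 vs 6, 1 vs 7, 6 vs 7] → B does not strictly dominate A (column Y: 1 ≤ 7)
  B vs C: [7 vs 3, 1 vs 1, 6 vs 5] → B does not strictly dominate C (column Y: 1 ≤ 1)
  C vs A: [3 vs 6, 1 vs 7, 5 vs 7] → C does not strictly dominate A (column X: 3 ≤ 6)
  C vs B: [3 vs 7, 1 vs 1, 5 vs 6] → C does not strictly dominate B (column X: 3 ≤ 7)
No single strategy strictly dominates all others → no strictly dominant strategy.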